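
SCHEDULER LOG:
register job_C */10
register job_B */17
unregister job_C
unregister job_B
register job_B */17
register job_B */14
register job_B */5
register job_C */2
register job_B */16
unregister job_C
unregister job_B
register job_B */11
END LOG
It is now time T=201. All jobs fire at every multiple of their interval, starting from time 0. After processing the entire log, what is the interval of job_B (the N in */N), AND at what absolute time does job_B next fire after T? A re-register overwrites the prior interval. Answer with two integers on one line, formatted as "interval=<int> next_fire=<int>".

Answer: interval=11 next_fire=209

Derivation:
Op 1: register job_C */10 -> active={job_C:*/10}
Op 2: register job_B */17 -> active={job_B:*/17, job_C:*/10}
Op 3: unregister job_C -> active={job_B:*/17}
Op 4: unregister job_B -> active={}
Op 5: register job_B */17 -> active={job_B:*/17}
Op 6: register job_B */14 -> active={job_B:*/14}
Op 7: register job_B */5 -> active={job_B:*/5}
Op 8: register job_C */2 -> active={job_B:*/5, job_C:*/2}
Op 9: register job_B */16 -> active={job_B:*/16, job_C:*/2}
Op 10: unregister job_C -> active={job_B:*/16}
Op 11: unregister job_B -> active={}
Op 12: register job_B */11 -> active={job_B:*/11}
Final interval of job_B = 11
Next fire of job_B after T=201: (201//11+1)*11 = 209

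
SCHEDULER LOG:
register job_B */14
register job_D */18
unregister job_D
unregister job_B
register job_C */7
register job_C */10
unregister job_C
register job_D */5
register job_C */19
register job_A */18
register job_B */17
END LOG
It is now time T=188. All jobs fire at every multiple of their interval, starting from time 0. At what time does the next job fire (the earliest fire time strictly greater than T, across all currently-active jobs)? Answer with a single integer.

Op 1: register job_B */14 -> active={job_B:*/14}
Op 2: register job_D */18 -> active={job_B:*/14, job_D:*/18}
Op 3: unregister job_D -> active={job_B:*/14}
Op 4: unregister job_B -> active={}
Op 5: register job_C */7 -> active={job_C:*/7}
Op 6: register job_C */10 -> active={job_C:*/10}
Op 7: unregister job_C -> active={}
Op 8: register job_D */5 -> active={job_D:*/5}
Op 9: register job_C */19 -> active={job_C:*/19, job_D:*/5}
Op 10: register job_A */18 -> active={job_A:*/18, job_C:*/19, job_D:*/5}
Op 11: register job_B */17 -> active={job_A:*/18, job_B:*/17, job_C:*/19, job_D:*/5}
  job_A: interval 18, next fire after T=188 is 198
  job_B: interval 17, next fire after T=188 is 204
  job_C: interval 19, next fire after T=188 is 190
  job_D: interval 5, next fire after T=188 is 190
Earliest fire time = 190 (job job_C)

Answer: 190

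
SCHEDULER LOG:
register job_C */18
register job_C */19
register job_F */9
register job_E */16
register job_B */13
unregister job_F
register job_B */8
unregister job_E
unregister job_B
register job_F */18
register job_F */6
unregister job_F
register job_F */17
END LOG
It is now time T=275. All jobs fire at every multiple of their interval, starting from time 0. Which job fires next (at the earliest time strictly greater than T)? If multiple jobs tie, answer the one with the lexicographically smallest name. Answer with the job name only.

Answer: job_C

Derivation:
Op 1: register job_C */18 -> active={job_C:*/18}
Op 2: register job_C */19 -> active={job_C:*/19}
Op 3: register job_F */9 -> active={job_C:*/19, job_F:*/9}
Op 4: register job_E */16 -> active={job_C:*/19, job_E:*/16, job_F:*/9}
Op 5: register job_B */13 -> active={job_B:*/13, job_C:*/19, job_E:*/16, job_F:*/9}
Op 6: unregister job_F -> active={job_B:*/13, job_C:*/19, job_E:*/16}
Op 7: register job_B */8 -> active={job_B:*/8, job_C:*/19, job_E:*/16}
Op 8: unregister job_E -> active={job_B:*/8, job_C:*/19}
Op 9: unregister job_B -> active={job_C:*/19}
Op 10: register job_F */18 -> active={job_C:*/19, job_F:*/18}
Op 11: register job_F */6 -> active={job_C:*/19, job_F:*/6}
Op 12: unregister job_F -> active={job_C:*/19}
Op 13: register job_F */17 -> active={job_C:*/19, job_F:*/17}
  job_C: interval 19, next fire after T=275 is 285
  job_F: interval 17, next fire after T=275 is 289
Earliest = 285, winner (lex tiebreak) = job_C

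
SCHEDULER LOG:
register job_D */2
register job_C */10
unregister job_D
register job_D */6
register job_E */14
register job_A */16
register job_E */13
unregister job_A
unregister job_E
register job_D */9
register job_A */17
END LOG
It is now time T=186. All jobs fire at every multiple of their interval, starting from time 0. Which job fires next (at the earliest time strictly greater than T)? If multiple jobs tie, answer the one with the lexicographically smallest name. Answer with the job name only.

Answer: job_A

Derivation:
Op 1: register job_D */2 -> active={job_D:*/2}
Op 2: register job_C */10 -> active={job_C:*/10, job_D:*/2}
Op 3: unregister job_D -> active={job_C:*/10}
Op 4: register job_D */6 -> active={job_C:*/10, job_D:*/6}
Op 5: register job_E */14 -> active={job_C:*/10, job_D:*/6, job_E:*/14}
Op 6: register job_A */16 -> active={job_A:*/16, job_C:*/10, job_D:*/6, job_E:*/14}
Op 7: register job_E */13 -> active={job_A:*/16, job_C:*/10, job_D:*/6, job_E:*/13}
Op 8: unregister job_A -> active={job_C:*/10, job_D:*/6, job_E:*/13}
Op 9: unregister job_E -> active={job_C:*/10, job_D:*/6}
Op 10: register job_D */9 -> active={job_C:*/10, job_D:*/9}
Op 11: register job_A */17 -> active={job_A:*/17, job_C:*/10, job_D:*/9}
  job_A: interval 17, next fire after T=186 is 187
  job_C: interval 10, next fire after T=186 is 190
  job_D: interval 9, next fire after T=186 is 189
Earliest = 187, winner (lex tiebreak) = job_A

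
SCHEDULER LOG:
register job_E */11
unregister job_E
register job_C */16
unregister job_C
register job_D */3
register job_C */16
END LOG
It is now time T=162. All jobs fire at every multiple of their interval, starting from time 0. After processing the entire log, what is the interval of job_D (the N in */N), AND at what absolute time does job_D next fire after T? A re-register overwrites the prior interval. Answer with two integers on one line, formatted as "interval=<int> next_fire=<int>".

Op 1: register job_E */11 -> active={job_E:*/11}
Op 2: unregister job_E -> active={}
Op 3: register job_C */16 -> active={job_C:*/16}
Op 4: unregister job_C -> active={}
Op 5: register job_D */3 -> active={job_D:*/3}
Op 6: register job_C */16 -> active={job_C:*/16, job_D:*/3}
Final interval of job_D = 3
Next fire of job_D after T=162: (162//3+1)*3 = 165

Answer: interval=3 next_fire=165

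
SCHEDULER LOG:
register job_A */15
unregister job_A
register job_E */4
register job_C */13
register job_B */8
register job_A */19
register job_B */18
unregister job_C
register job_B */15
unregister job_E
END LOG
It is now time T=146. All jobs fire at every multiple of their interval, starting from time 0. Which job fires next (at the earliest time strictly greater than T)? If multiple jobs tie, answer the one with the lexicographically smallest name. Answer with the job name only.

Answer: job_B

Derivation:
Op 1: register job_A */15 -> active={job_A:*/15}
Op 2: unregister job_A -> active={}
Op 3: register job_E */4 -> active={job_E:*/4}
Op 4: register job_C */13 -> active={job_C:*/13, job_E:*/4}
Op 5: register job_B */8 -> active={job_B:*/8, job_C:*/13, job_E:*/4}
Op 6: register job_A */19 -> active={job_A:*/19, job_B:*/8, job_C:*/13, job_E:*/4}
Op 7: register job_B */18 -> active={job_A:*/19, job_B:*/18, job_C:*/13, job_E:*/4}
Op 8: unregister job_C -> active={job_A:*/19, job_B:*/18, job_E:*/4}
Op 9: register job_B */15 -> active={job_A:*/19, job_B:*/15, job_E:*/4}
Op 10: unregister job_E -> active={job_A:*/19, job_B:*/15}
  job_A: interval 19, next fire after T=146 is 152
  job_B: interval 15, next fire after T=146 is 150
Earliest = 150, winner (lex tiebreak) = job_B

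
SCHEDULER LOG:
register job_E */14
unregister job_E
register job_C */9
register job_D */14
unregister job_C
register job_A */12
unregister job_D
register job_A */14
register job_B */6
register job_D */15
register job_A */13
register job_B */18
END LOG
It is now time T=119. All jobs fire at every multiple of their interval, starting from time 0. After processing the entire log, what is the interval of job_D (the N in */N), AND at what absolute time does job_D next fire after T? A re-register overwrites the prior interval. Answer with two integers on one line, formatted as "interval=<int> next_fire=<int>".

Answer: interval=15 next_fire=120

Derivation:
Op 1: register job_E */14 -> active={job_E:*/14}
Op 2: unregister job_E -> active={}
Op 3: register job_C */9 -> active={job_C:*/9}
Op 4: register job_D */14 -> active={job_C:*/9, job_D:*/14}
Op 5: unregister job_C -> active={job_D:*/14}
Op 6: register job_A */12 -> active={job_A:*/12, job_D:*/14}
Op 7: unregister job_D -> active={job_A:*/12}
Op 8: register job_A */14 -> active={job_A:*/14}
Op 9: register job_B */6 -> active={job_A:*/14, job_B:*/6}
Op 10: register job_D */15 -> active={job_A:*/14, job_B:*/6, job_D:*/15}
Op 11: register job_A */13 -> active={job_A:*/13, job_B:*/6, job_D:*/15}
Op 12: register job_B */18 -> active={job_A:*/13, job_B:*/18, job_D:*/15}
Final interval of job_D = 15
Next fire of job_D after T=119: (119//15+1)*15 = 120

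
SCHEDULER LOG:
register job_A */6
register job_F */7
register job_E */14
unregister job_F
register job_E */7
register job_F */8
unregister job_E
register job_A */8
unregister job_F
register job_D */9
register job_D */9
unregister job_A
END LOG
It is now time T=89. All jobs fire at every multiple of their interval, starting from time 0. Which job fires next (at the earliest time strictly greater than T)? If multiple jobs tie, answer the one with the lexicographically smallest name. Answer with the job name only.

Answer: job_D

Derivation:
Op 1: register job_A */6 -> active={job_A:*/6}
Op 2: register job_F */7 -> active={job_A:*/6, job_F:*/7}
Op 3: register job_E */14 -> active={job_A:*/6, job_E:*/14, job_F:*/7}
Op 4: unregister job_F -> active={job_A:*/6, job_E:*/14}
Op 5: register job_E */7 -> active={job_A:*/6, job_E:*/7}
Op 6: register job_F */8 -> active={job_A:*/6, job_E:*/7, job_F:*/8}
Op 7: unregister job_E -> active={job_A:*/6, job_F:*/8}
Op 8: register job_A */8 -> active={job_A:*/8, job_F:*/8}
Op 9: unregister job_F -> active={job_A:*/8}
Op 10: register job_D */9 -> active={job_A:*/8, job_D:*/9}
Op 11: register job_D */9 -> active={job_A:*/8, job_D:*/9}
Op 12: unregister job_A -> active={job_D:*/9}
  job_D: interval 9, next fire after T=89 is 90
Earliest = 90, winner (lex tiebreak) = job_D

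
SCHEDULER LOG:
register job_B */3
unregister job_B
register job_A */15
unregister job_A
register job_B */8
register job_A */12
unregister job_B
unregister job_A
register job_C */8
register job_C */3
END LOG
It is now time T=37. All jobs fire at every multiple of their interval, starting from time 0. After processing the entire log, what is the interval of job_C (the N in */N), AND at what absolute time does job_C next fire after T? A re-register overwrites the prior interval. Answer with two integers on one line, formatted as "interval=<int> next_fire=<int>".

Op 1: register job_B */3 -> active={job_B:*/3}
Op 2: unregister job_B -> active={}
Op 3: register job_A */15 -> active={job_A:*/15}
Op 4: unregister job_A -> active={}
Op 5: register job_B */8 -> active={job_B:*/8}
Op 6: register job_A */12 -> active={job_A:*/12, job_B:*/8}
Op 7: unregister job_B -> active={job_A:*/12}
Op 8: unregister job_A -> active={}
Op 9: register job_C */8 -> active={job_C:*/8}
Op 10: register job_C */3 -> active={job_C:*/3}
Final interval of job_C = 3
Next fire of job_C after T=37: (37//3+1)*3 = 39

Answer: interval=3 next_fire=39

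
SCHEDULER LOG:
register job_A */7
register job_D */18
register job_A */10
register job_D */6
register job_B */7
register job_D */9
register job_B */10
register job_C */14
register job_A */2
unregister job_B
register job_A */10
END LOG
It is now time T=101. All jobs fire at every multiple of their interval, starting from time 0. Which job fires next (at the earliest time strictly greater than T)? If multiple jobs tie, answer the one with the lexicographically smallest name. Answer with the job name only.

Op 1: register job_A */7 -> active={job_A:*/7}
Op 2: register job_D */18 -> active={job_A:*/7, job_D:*/18}
Op 3: register job_A */10 -> active={job_A:*/10, job_D:*/18}
Op 4: register job_D */6 -> active={job_A:*/10, job_D:*/6}
Op 5: register job_B */7 -> active={job_A:*/10, job_B:*/7, job_D:*/6}
Op 6: register job_D */9 -> active={job_A:*/10, job_B:*/7, job_D:*/9}
Op 7: register job_B */10 -> active={job_A:*/10, job_B:*/10, job_D:*/9}
Op 8: register job_C */14 -> active={job_A:*/10, job_B:*/10, job_C:*/14, job_D:*/9}
Op 9: register job_A */2 -> active={job_A:*/2, job_B:*/10, job_C:*/14, job_D:*/9}
Op 10: unregister job_B -> active={job_A:*/2, job_C:*/14, job_D:*/9}
Op 11: register job_A */10 -> active={job_A:*/10, job_C:*/14, job_D:*/9}
  job_A: interval 10, next fire after T=101 is 110
  job_C: interval 14, next fire after T=101 is 112
  job_D: interval 9, next fire after T=101 is 108
Earliest = 108, winner (lex tiebreak) = job_D

Answer: job_D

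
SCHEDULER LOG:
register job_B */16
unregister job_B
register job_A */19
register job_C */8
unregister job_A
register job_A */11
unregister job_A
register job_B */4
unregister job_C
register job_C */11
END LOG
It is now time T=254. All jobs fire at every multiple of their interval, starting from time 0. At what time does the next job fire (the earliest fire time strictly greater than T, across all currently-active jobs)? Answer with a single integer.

Answer: 256

Derivation:
Op 1: register job_B */16 -> active={job_B:*/16}
Op 2: unregister job_B -> active={}
Op 3: register job_A */19 -> active={job_A:*/19}
Op 4: register job_C */8 -> active={job_A:*/19, job_C:*/8}
Op 5: unregister job_A -> active={job_C:*/8}
Op 6: register job_A */11 -> active={job_A:*/11, job_C:*/8}
Op 7: unregister job_A -> active={job_C:*/8}
Op 8: register job_B */4 -> active={job_B:*/4, job_C:*/8}
Op 9: unregister job_C -> active={job_B:*/4}
Op 10: register job_C */11 -> active={job_B:*/4, job_C:*/11}
  job_B: interval 4, next fire after T=254 is 256
  job_C: interval 11, next fire after T=254 is 264
Earliest fire time = 256 (job job_B)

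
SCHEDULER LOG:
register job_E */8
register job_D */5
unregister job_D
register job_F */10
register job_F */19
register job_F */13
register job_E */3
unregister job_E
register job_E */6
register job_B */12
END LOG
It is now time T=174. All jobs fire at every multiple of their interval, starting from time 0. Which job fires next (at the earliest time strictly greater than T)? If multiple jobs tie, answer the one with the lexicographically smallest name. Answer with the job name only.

Answer: job_B

Derivation:
Op 1: register job_E */8 -> active={job_E:*/8}
Op 2: register job_D */5 -> active={job_D:*/5, job_E:*/8}
Op 3: unregister job_D -> active={job_E:*/8}
Op 4: register job_F */10 -> active={job_E:*/8, job_F:*/10}
Op 5: register job_F */19 -> active={job_E:*/8, job_F:*/19}
Op 6: register job_F */13 -> active={job_E:*/8, job_F:*/13}
Op 7: register job_E */3 -> active={job_E:*/3, job_F:*/13}
Op 8: unregister job_E -> active={job_F:*/13}
Op 9: register job_E */6 -> active={job_E:*/6, job_F:*/13}
Op 10: register job_B */12 -> active={job_B:*/12, job_E:*/6, job_F:*/13}
  job_B: interval 12, next fire after T=174 is 180
  job_E: interval 6, next fire after T=174 is 180
  job_F: interval 13, next fire after T=174 is 182
Earliest = 180, winner (lex tiebreak) = job_B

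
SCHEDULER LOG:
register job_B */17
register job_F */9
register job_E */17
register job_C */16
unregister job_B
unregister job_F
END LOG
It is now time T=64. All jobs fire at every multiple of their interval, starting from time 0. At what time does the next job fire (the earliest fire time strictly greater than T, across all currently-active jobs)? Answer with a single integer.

Op 1: register job_B */17 -> active={job_B:*/17}
Op 2: register job_F */9 -> active={job_B:*/17, job_F:*/9}
Op 3: register job_E */17 -> active={job_B:*/17, job_E:*/17, job_F:*/9}
Op 4: register job_C */16 -> active={job_B:*/17, job_C:*/16, job_E:*/17, job_F:*/9}
Op 5: unregister job_B -> active={job_C:*/16, job_E:*/17, job_F:*/9}
Op 6: unregister job_F -> active={job_C:*/16, job_E:*/17}
  job_C: interval 16, next fire after T=64 is 80
  job_E: interval 17, next fire after T=64 is 68
Earliest fire time = 68 (job job_E)

Answer: 68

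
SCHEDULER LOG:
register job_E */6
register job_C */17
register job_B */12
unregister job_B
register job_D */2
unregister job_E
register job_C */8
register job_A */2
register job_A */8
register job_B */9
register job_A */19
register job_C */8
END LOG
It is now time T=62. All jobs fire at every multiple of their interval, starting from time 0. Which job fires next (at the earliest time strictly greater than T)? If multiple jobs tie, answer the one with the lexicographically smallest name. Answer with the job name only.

Answer: job_B

Derivation:
Op 1: register job_E */6 -> active={job_E:*/6}
Op 2: register job_C */17 -> active={job_C:*/17, job_E:*/6}
Op 3: register job_B */12 -> active={job_B:*/12, job_C:*/17, job_E:*/6}
Op 4: unregister job_B -> active={job_C:*/17, job_E:*/6}
Op 5: register job_D */2 -> active={job_C:*/17, job_D:*/2, job_E:*/6}
Op 6: unregister job_E -> active={job_C:*/17, job_D:*/2}
Op 7: register job_C */8 -> active={job_C:*/8, job_D:*/2}
Op 8: register job_A */2 -> active={job_A:*/2, job_C:*/8, job_D:*/2}
Op 9: register job_A */8 -> active={job_A:*/8, job_C:*/8, job_D:*/2}
Op 10: register job_B */9 -> active={job_A:*/8, job_B:*/9, job_C:*/8, job_D:*/2}
Op 11: register job_A */19 -> active={job_A:*/19, job_B:*/9, job_C:*/8, job_D:*/2}
Op 12: register job_C */8 -> active={job_A:*/19, job_B:*/9, job_C:*/8, job_D:*/2}
  job_A: interval 19, next fire after T=62 is 76
  job_B: interval 9, next fire after T=62 is 63
  job_C: interval 8, next fire after T=62 is 64
  job_D: interval 2, next fire after T=62 is 64
Earliest = 63, winner (lex tiebreak) = job_B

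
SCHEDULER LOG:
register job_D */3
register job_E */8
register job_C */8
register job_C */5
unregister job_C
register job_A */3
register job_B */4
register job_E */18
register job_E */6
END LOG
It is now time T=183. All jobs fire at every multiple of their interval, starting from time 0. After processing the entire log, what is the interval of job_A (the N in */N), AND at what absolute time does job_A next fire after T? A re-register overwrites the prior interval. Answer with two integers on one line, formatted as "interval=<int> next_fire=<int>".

Answer: interval=3 next_fire=186

Derivation:
Op 1: register job_D */3 -> active={job_D:*/3}
Op 2: register job_E */8 -> active={job_D:*/3, job_E:*/8}
Op 3: register job_C */8 -> active={job_C:*/8, job_D:*/3, job_E:*/8}
Op 4: register job_C */5 -> active={job_C:*/5, job_D:*/3, job_E:*/8}
Op 5: unregister job_C -> active={job_D:*/3, job_E:*/8}
Op 6: register job_A */3 -> active={job_A:*/3, job_D:*/3, job_E:*/8}
Op 7: register job_B */4 -> active={job_A:*/3, job_B:*/4, job_D:*/3, job_E:*/8}
Op 8: register job_E */18 -> active={job_A:*/3, job_B:*/4, job_D:*/3, job_E:*/18}
Op 9: register job_E */6 -> active={job_A:*/3, job_B:*/4, job_D:*/3, job_E:*/6}
Final interval of job_A = 3
Next fire of job_A after T=183: (183//3+1)*3 = 186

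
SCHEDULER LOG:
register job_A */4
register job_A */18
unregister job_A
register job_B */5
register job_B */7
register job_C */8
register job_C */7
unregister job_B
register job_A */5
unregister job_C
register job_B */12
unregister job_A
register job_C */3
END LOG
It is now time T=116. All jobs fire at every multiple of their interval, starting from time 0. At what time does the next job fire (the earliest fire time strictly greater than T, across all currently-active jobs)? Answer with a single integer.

Op 1: register job_A */4 -> active={job_A:*/4}
Op 2: register job_A */18 -> active={job_A:*/18}
Op 3: unregister job_A -> active={}
Op 4: register job_B */5 -> active={job_B:*/5}
Op 5: register job_B */7 -> active={job_B:*/7}
Op 6: register job_C */8 -> active={job_B:*/7, job_C:*/8}
Op 7: register job_C */7 -> active={job_B:*/7, job_C:*/7}
Op 8: unregister job_B -> active={job_C:*/7}
Op 9: register job_A */5 -> active={job_A:*/5, job_C:*/7}
Op 10: unregister job_C -> active={job_A:*/5}
Op 11: register job_B */12 -> active={job_A:*/5, job_B:*/12}
Op 12: unregister job_A -> active={job_B:*/12}
Op 13: register job_C */3 -> active={job_B:*/12, job_C:*/3}
  job_B: interval 12, next fire after T=116 is 120
  job_C: interval 3, next fire after T=116 is 117
Earliest fire time = 117 (job job_C)

Answer: 117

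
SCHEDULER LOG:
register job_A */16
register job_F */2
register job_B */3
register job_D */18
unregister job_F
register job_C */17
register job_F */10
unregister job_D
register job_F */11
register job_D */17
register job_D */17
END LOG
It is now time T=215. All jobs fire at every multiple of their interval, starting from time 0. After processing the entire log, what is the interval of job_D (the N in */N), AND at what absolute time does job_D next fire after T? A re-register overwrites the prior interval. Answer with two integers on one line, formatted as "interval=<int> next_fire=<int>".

Answer: interval=17 next_fire=221

Derivation:
Op 1: register job_A */16 -> active={job_A:*/16}
Op 2: register job_F */2 -> active={job_A:*/16, job_F:*/2}
Op 3: register job_B */3 -> active={job_A:*/16, job_B:*/3, job_F:*/2}
Op 4: register job_D */18 -> active={job_A:*/16, job_B:*/3, job_D:*/18, job_F:*/2}
Op 5: unregister job_F -> active={job_A:*/16, job_B:*/3, job_D:*/18}
Op 6: register job_C */17 -> active={job_A:*/16, job_B:*/3, job_C:*/17, job_D:*/18}
Op 7: register job_F */10 -> active={job_A:*/16, job_B:*/3, job_C:*/17, job_D:*/18, job_F:*/10}
Op 8: unregister job_D -> active={job_A:*/16, job_B:*/3, job_C:*/17, job_F:*/10}
Op 9: register job_F */11 -> active={job_A:*/16, job_B:*/3, job_C:*/17, job_F:*/11}
Op 10: register job_D */17 -> active={job_A:*/16, job_B:*/3, job_C:*/17, job_D:*/17, job_F:*/11}
Op 11: register job_D */17 -> active={job_A:*/16, job_B:*/3, job_C:*/17, job_D:*/17, job_F:*/11}
Final interval of job_D = 17
Next fire of job_D after T=215: (215//17+1)*17 = 221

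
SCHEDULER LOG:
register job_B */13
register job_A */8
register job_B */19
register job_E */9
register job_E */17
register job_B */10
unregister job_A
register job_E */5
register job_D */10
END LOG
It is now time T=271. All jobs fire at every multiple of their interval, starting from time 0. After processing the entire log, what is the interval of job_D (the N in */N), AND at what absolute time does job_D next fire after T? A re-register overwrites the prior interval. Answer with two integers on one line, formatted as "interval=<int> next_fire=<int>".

Answer: interval=10 next_fire=280

Derivation:
Op 1: register job_B */13 -> active={job_B:*/13}
Op 2: register job_A */8 -> active={job_A:*/8, job_B:*/13}
Op 3: register job_B */19 -> active={job_A:*/8, job_B:*/19}
Op 4: register job_E */9 -> active={job_A:*/8, job_B:*/19, job_E:*/9}
Op 5: register job_E */17 -> active={job_A:*/8, job_B:*/19, job_E:*/17}
Op 6: register job_B */10 -> active={job_A:*/8, job_B:*/10, job_E:*/17}
Op 7: unregister job_A -> active={job_B:*/10, job_E:*/17}
Op 8: register job_E */5 -> active={job_B:*/10, job_E:*/5}
Op 9: register job_D */10 -> active={job_B:*/10, job_D:*/10, job_E:*/5}
Final interval of job_D = 10
Next fire of job_D after T=271: (271//10+1)*10 = 280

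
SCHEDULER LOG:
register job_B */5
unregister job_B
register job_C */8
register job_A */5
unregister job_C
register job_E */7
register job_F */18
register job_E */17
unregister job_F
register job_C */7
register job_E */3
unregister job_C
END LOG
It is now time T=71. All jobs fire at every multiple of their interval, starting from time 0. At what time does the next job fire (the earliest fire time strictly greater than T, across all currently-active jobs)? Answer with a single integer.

Answer: 72

Derivation:
Op 1: register job_B */5 -> active={job_B:*/5}
Op 2: unregister job_B -> active={}
Op 3: register job_C */8 -> active={job_C:*/8}
Op 4: register job_A */5 -> active={job_A:*/5, job_C:*/8}
Op 5: unregister job_C -> active={job_A:*/5}
Op 6: register job_E */7 -> active={job_A:*/5, job_E:*/7}
Op 7: register job_F */18 -> active={job_A:*/5, job_E:*/7, job_F:*/18}
Op 8: register job_E */17 -> active={job_A:*/5, job_E:*/17, job_F:*/18}
Op 9: unregister job_F -> active={job_A:*/5, job_E:*/17}
Op 10: register job_C */7 -> active={job_A:*/5, job_C:*/7, job_E:*/17}
Op 11: register job_E */3 -> active={job_A:*/5, job_C:*/7, job_E:*/3}
Op 12: unregister job_C -> active={job_A:*/5, job_E:*/3}
  job_A: interval 5, next fire after T=71 is 75
  job_E: interval 3, next fire after T=71 is 72
Earliest fire time = 72 (job job_E)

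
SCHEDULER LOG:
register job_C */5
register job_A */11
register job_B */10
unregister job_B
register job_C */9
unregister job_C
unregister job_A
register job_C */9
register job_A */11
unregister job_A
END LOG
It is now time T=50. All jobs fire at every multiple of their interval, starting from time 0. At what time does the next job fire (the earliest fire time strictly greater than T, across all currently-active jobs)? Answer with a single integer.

Op 1: register job_C */5 -> active={job_C:*/5}
Op 2: register job_A */11 -> active={job_A:*/11, job_C:*/5}
Op 3: register job_B */10 -> active={job_A:*/11, job_B:*/10, job_C:*/5}
Op 4: unregister job_B -> active={job_A:*/11, job_C:*/5}
Op 5: register job_C */9 -> active={job_A:*/11, job_C:*/9}
Op 6: unregister job_C -> active={job_A:*/11}
Op 7: unregister job_A -> active={}
Op 8: register job_C */9 -> active={job_C:*/9}
Op 9: register job_A */11 -> active={job_A:*/11, job_C:*/9}
Op 10: unregister job_A -> active={job_C:*/9}
  job_C: interval 9, next fire after T=50 is 54
Earliest fire time = 54 (job job_C)

Answer: 54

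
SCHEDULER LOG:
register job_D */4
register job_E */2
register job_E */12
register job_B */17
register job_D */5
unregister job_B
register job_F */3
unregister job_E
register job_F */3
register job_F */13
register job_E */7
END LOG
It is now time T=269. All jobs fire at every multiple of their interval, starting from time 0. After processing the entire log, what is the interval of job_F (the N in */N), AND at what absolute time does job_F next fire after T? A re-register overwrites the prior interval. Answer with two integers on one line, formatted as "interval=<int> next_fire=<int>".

Answer: interval=13 next_fire=273

Derivation:
Op 1: register job_D */4 -> active={job_D:*/4}
Op 2: register job_E */2 -> active={job_D:*/4, job_E:*/2}
Op 3: register job_E */12 -> active={job_D:*/4, job_E:*/12}
Op 4: register job_B */17 -> active={job_B:*/17, job_D:*/4, job_E:*/12}
Op 5: register job_D */5 -> active={job_B:*/17, job_D:*/5, job_E:*/12}
Op 6: unregister job_B -> active={job_D:*/5, job_E:*/12}
Op 7: register job_F */3 -> active={job_D:*/5, job_E:*/12, job_F:*/3}
Op 8: unregister job_E -> active={job_D:*/5, job_F:*/3}
Op 9: register job_F */3 -> active={job_D:*/5, job_F:*/3}
Op 10: register job_F */13 -> active={job_D:*/5, job_F:*/13}
Op 11: register job_E */7 -> active={job_D:*/5, job_E:*/7, job_F:*/13}
Final interval of job_F = 13
Next fire of job_F after T=269: (269//13+1)*13 = 273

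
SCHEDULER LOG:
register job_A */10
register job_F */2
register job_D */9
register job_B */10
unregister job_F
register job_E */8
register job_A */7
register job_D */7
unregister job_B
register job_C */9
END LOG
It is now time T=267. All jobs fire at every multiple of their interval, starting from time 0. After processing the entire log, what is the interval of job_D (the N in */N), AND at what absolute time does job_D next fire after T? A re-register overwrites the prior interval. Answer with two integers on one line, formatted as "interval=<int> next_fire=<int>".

Op 1: register job_A */10 -> active={job_A:*/10}
Op 2: register job_F */2 -> active={job_A:*/10, job_F:*/2}
Op 3: register job_D */9 -> active={job_A:*/10, job_D:*/9, job_F:*/2}
Op 4: register job_B */10 -> active={job_A:*/10, job_B:*/10, job_D:*/9, job_F:*/2}
Op 5: unregister job_F -> active={job_A:*/10, job_B:*/10, job_D:*/9}
Op 6: register job_E */8 -> active={job_A:*/10, job_B:*/10, job_D:*/9, job_E:*/8}
Op 7: register job_A */7 -> active={job_A:*/7, job_B:*/10, job_D:*/9, job_E:*/8}
Op 8: register job_D */7 -> active={job_A:*/7, job_B:*/10, job_D:*/7, job_E:*/8}
Op 9: unregister job_B -> active={job_A:*/7, job_D:*/7, job_E:*/8}
Op 10: register job_C */9 -> active={job_A:*/7, job_C:*/9, job_D:*/7, job_E:*/8}
Final interval of job_D = 7
Next fire of job_D after T=267: (267//7+1)*7 = 273

Answer: interval=7 next_fire=273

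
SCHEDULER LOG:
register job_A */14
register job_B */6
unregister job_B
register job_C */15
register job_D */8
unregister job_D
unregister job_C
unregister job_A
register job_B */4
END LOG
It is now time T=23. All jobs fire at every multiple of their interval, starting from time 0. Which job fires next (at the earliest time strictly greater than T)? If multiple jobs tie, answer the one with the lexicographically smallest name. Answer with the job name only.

Op 1: register job_A */14 -> active={job_A:*/14}
Op 2: register job_B */6 -> active={job_A:*/14, job_B:*/6}
Op 3: unregister job_B -> active={job_A:*/14}
Op 4: register job_C */15 -> active={job_A:*/14, job_C:*/15}
Op 5: register job_D */8 -> active={job_A:*/14, job_C:*/15, job_D:*/8}
Op 6: unregister job_D -> active={job_A:*/14, job_C:*/15}
Op 7: unregister job_C -> active={job_A:*/14}
Op 8: unregister job_A -> active={}
Op 9: register job_B */4 -> active={job_B:*/4}
  job_B: interval 4, next fire after T=23 is 24
Earliest = 24, winner (lex tiebreak) = job_B

Answer: job_B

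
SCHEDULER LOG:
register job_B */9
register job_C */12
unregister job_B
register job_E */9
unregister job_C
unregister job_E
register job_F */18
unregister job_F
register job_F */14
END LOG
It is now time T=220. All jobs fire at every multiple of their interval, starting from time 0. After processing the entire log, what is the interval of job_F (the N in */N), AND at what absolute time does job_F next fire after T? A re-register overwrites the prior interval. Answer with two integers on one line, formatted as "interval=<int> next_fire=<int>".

Op 1: register job_B */9 -> active={job_B:*/9}
Op 2: register job_C */12 -> active={job_B:*/9, job_C:*/12}
Op 3: unregister job_B -> active={job_C:*/12}
Op 4: register job_E */9 -> active={job_C:*/12, job_E:*/9}
Op 5: unregister job_C -> active={job_E:*/9}
Op 6: unregister job_E -> active={}
Op 7: register job_F */18 -> active={job_F:*/18}
Op 8: unregister job_F -> active={}
Op 9: register job_F */14 -> active={job_F:*/14}
Final interval of job_F = 14
Next fire of job_F after T=220: (220//14+1)*14 = 224

Answer: interval=14 next_fire=224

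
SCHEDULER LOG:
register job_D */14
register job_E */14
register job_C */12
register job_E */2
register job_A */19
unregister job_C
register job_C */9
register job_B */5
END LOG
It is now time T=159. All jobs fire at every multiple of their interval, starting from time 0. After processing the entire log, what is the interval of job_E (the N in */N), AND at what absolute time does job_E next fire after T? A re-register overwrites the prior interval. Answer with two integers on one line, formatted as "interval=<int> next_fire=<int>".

Op 1: register job_D */14 -> active={job_D:*/14}
Op 2: register job_E */14 -> active={job_D:*/14, job_E:*/14}
Op 3: register job_C */12 -> active={job_C:*/12, job_D:*/14, job_E:*/14}
Op 4: register job_E */2 -> active={job_C:*/12, job_D:*/14, job_E:*/2}
Op 5: register job_A */19 -> active={job_A:*/19, job_C:*/12, job_D:*/14, job_E:*/2}
Op 6: unregister job_C -> active={job_A:*/19, job_D:*/14, job_E:*/2}
Op 7: register job_C */9 -> active={job_A:*/19, job_C:*/9, job_D:*/14, job_E:*/2}
Op 8: register job_B */5 -> active={job_A:*/19, job_B:*/5, job_C:*/9, job_D:*/14, job_E:*/2}
Final interval of job_E = 2
Next fire of job_E after T=159: (159//2+1)*2 = 160

Answer: interval=2 next_fire=160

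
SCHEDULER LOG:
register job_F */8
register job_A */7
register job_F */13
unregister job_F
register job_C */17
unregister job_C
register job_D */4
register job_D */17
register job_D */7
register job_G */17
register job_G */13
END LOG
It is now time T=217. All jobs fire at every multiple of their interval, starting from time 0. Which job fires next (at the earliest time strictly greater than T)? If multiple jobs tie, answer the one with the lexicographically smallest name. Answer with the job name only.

Op 1: register job_F */8 -> active={job_F:*/8}
Op 2: register job_A */7 -> active={job_A:*/7, job_F:*/8}
Op 3: register job_F */13 -> active={job_A:*/7, job_F:*/13}
Op 4: unregister job_F -> active={job_A:*/7}
Op 5: register job_C */17 -> active={job_A:*/7, job_C:*/17}
Op 6: unregister job_C -> active={job_A:*/7}
Op 7: register job_D */4 -> active={job_A:*/7, job_D:*/4}
Op 8: register job_D */17 -> active={job_A:*/7, job_D:*/17}
Op 9: register job_D */7 -> active={job_A:*/7, job_D:*/7}
Op 10: register job_G */17 -> active={job_A:*/7, job_D:*/7, job_G:*/17}
Op 11: register job_G */13 -> active={job_A:*/7, job_D:*/7, job_G:*/13}
  job_A: interval 7, next fire after T=217 is 224
  job_D: interval 7, next fire after T=217 is 224
  job_G: interval 13, next fire after T=217 is 221
Earliest = 221, winner (lex tiebreak) = job_G

Answer: job_G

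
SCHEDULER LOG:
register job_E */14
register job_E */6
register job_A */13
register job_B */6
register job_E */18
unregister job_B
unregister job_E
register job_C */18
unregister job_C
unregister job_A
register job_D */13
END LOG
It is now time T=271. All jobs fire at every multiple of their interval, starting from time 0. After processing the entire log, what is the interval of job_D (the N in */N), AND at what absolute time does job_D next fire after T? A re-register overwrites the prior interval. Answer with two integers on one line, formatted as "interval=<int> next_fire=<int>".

Op 1: register job_E */14 -> active={job_E:*/14}
Op 2: register job_E */6 -> active={job_E:*/6}
Op 3: register job_A */13 -> active={job_A:*/13, job_E:*/6}
Op 4: register job_B */6 -> active={job_A:*/13, job_B:*/6, job_E:*/6}
Op 5: register job_E */18 -> active={job_A:*/13, job_B:*/6, job_E:*/18}
Op 6: unregister job_B -> active={job_A:*/13, job_E:*/18}
Op 7: unregister job_E -> active={job_A:*/13}
Op 8: register job_C */18 -> active={job_A:*/13, job_C:*/18}
Op 9: unregister job_C -> active={job_A:*/13}
Op 10: unregister job_A -> active={}
Op 11: register job_D */13 -> active={job_D:*/13}
Final interval of job_D = 13
Next fire of job_D after T=271: (271//13+1)*13 = 273

Answer: interval=13 next_fire=273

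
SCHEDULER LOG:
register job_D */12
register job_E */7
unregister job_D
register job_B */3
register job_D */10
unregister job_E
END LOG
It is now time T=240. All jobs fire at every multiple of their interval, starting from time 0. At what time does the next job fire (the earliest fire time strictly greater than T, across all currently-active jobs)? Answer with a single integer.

Answer: 243

Derivation:
Op 1: register job_D */12 -> active={job_D:*/12}
Op 2: register job_E */7 -> active={job_D:*/12, job_E:*/7}
Op 3: unregister job_D -> active={job_E:*/7}
Op 4: register job_B */3 -> active={job_B:*/3, job_E:*/7}
Op 5: register job_D */10 -> active={job_B:*/3, job_D:*/10, job_E:*/7}
Op 6: unregister job_E -> active={job_B:*/3, job_D:*/10}
  job_B: interval 3, next fire after T=240 is 243
  job_D: interval 10, next fire after T=240 is 250
Earliest fire time = 243 (job job_B)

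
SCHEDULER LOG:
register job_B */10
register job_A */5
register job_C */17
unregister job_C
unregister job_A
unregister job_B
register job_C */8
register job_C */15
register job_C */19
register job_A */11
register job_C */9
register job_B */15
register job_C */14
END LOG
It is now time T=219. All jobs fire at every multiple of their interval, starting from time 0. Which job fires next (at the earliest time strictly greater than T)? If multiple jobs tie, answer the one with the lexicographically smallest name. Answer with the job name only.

Answer: job_A

Derivation:
Op 1: register job_B */10 -> active={job_B:*/10}
Op 2: register job_A */5 -> active={job_A:*/5, job_B:*/10}
Op 3: register job_C */17 -> active={job_A:*/5, job_B:*/10, job_C:*/17}
Op 4: unregister job_C -> active={job_A:*/5, job_B:*/10}
Op 5: unregister job_A -> active={job_B:*/10}
Op 6: unregister job_B -> active={}
Op 7: register job_C */8 -> active={job_C:*/8}
Op 8: register job_C */15 -> active={job_C:*/15}
Op 9: register job_C */19 -> active={job_C:*/19}
Op 10: register job_A */11 -> active={job_A:*/11, job_C:*/19}
Op 11: register job_C */9 -> active={job_A:*/11, job_C:*/9}
Op 12: register job_B */15 -> active={job_A:*/11, job_B:*/15, job_C:*/9}
Op 13: register job_C */14 -> active={job_A:*/11, job_B:*/15, job_C:*/14}
  job_A: interval 11, next fire after T=219 is 220
  job_B: interval 15, next fire after T=219 is 225
  job_C: interval 14, next fire after T=219 is 224
Earliest = 220, winner (lex tiebreak) = job_A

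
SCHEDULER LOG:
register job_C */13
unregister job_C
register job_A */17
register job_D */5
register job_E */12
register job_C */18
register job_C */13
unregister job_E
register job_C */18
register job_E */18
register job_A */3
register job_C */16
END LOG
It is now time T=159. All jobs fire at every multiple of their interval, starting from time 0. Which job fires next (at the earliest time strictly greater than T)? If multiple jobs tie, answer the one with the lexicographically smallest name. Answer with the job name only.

Op 1: register job_C */13 -> active={job_C:*/13}
Op 2: unregister job_C -> active={}
Op 3: register job_A */17 -> active={job_A:*/17}
Op 4: register job_D */5 -> active={job_A:*/17, job_D:*/5}
Op 5: register job_E */12 -> active={job_A:*/17, job_D:*/5, job_E:*/12}
Op 6: register job_C */18 -> active={job_A:*/17, job_C:*/18, job_D:*/5, job_E:*/12}
Op 7: register job_C */13 -> active={job_A:*/17, job_C:*/13, job_D:*/5, job_E:*/12}
Op 8: unregister job_E -> active={job_A:*/17, job_C:*/13, job_D:*/5}
Op 9: register job_C */18 -> active={job_A:*/17, job_C:*/18, job_D:*/5}
Op 10: register job_E */18 -> active={job_A:*/17, job_C:*/18, job_D:*/5, job_E:*/18}
Op 11: register job_A */3 -> active={job_A:*/3, job_C:*/18, job_D:*/5, job_E:*/18}
Op 12: register job_C */16 -> active={job_A:*/3, job_C:*/16, job_D:*/5, job_E:*/18}
  job_A: interval 3, next fire after T=159 is 162
  job_C: interval 16, next fire after T=159 is 160
  job_D: interval 5, next fire after T=159 is 160
  job_E: interval 18, next fire after T=159 is 162
Earliest = 160, winner (lex tiebreak) = job_C

Answer: job_C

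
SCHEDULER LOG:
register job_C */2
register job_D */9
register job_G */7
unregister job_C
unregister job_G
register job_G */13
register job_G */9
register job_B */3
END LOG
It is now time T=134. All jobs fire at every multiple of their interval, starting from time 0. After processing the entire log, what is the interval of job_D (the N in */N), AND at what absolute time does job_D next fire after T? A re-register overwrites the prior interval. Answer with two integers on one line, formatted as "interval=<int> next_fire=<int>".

Op 1: register job_C */2 -> active={job_C:*/2}
Op 2: register job_D */9 -> active={job_C:*/2, job_D:*/9}
Op 3: register job_G */7 -> active={job_C:*/2, job_D:*/9, job_G:*/7}
Op 4: unregister job_C -> active={job_D:*/9, job_G:*/7}
Op 5: unregister job_G -> active={job_D:*/9}
Op 6: register job_G */13 -> active={job_D:*/9, job_G:*/13}
Op 7: register job_G */9 -> active={job_D:*/9, job_G:*/9}
Op 8: register job_B */3 -> active={job_B:*/3, job_D:*/9, job_G:*/9}
Final interval of job_D = 9
Next fire of job_D after T=134: (134//9+1)*9 = 135

Answer: interval=9 next_fire=135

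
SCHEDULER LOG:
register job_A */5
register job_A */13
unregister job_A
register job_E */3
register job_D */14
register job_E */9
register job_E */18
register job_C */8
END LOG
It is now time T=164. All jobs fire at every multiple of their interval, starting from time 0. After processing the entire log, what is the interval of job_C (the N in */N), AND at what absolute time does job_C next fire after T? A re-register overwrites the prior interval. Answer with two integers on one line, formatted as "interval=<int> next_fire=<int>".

Op 1: register job_A */5 -> active={job_A:*/5}
Op 2: register job_A */13 -> active={job_A:*/13}
Op 3: unregister job_A -> active={}
Op 4: register job_E */3 -> active={job_E:*/3}
Op 5: register job_D */14 -> active={job_D:*/14, job_E:*/3}
Op 6: register job_E */9 -> active={job_D:*/14, job_E:*/9}
Op 7: register job_E */18 -> active={job_D:*/14, job_E:*/18}
Op 8: register job_C */8 -> active={job_C:*/8, job_D:*/14, job_E:*/18}
Final interval of job_C = 8
Next fire of job_C after T=164: (164//8+1)*8 = 168

Answer: interval=8 next_fire=168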